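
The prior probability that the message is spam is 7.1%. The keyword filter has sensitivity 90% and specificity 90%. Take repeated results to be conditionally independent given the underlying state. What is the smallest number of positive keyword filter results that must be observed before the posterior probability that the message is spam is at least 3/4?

2

Prior odds: 0.071 ÷ 0.929 = 71/929.
False-positive rate = 1 − 0.9 = 0.1; likelihood ratio of a positive = 0.9/0.1 = 9.
Target posterior odds = 0.75/0.25 = 3.
Require 9ⁿ ≥ 3 ÷ (71/929) = 2787/71.
9¹ = 9 falls short of 2787/71 but 9² = 81 reaches it, so n = 2.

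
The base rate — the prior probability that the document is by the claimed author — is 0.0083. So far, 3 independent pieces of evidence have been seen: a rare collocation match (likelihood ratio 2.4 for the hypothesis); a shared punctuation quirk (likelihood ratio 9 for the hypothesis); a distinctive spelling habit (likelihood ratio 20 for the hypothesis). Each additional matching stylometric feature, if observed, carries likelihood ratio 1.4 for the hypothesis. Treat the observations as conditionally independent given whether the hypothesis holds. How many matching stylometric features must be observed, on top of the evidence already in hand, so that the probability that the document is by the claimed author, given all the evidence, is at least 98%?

8

Prior odds = 0.0083/0.9917 = 83/9917.
Combined Bayes factor of the evidence already in hand = 2.4 × 9 × 20 = 432.
Odds after that evidence = (83/9917) × 432 = 35856/9917.
Target odds = 0.98/0.02 = 49.
Need 1.4ⁿ ≥ 49 ÷ (35856/9917) = 485933/35856.
1.4⁷ = 823543/78125 falls short of 485933/35856 but 1.4⁸ = 5764801/390625 reaches it, so n = 8.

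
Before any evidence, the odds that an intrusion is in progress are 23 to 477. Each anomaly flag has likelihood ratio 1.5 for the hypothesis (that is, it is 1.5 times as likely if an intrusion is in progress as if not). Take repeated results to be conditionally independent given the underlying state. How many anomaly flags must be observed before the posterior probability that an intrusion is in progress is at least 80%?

Prior odds = 23/477.
Likelihood ratio per anomaly flag = 1.5.
Target odds: 0.8 ÷ 0.2 = 4.
Need (23/477) × 1.5ⁿ ≥ 4, i.e. 1.5ⁿ ≥ 1908/23.
1.5¹⁰ = 59049/1024 falls short of 1908/23 but 1.5¹¹ = 177147/2048 reaches it, so n = 11.

11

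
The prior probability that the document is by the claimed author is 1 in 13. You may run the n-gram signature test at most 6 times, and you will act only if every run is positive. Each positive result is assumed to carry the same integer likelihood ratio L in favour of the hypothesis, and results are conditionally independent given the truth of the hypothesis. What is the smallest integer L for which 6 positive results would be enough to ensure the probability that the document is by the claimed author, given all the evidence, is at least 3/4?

2

Prior odds = (1/13)/(12/13) = 1/12.
Target odds = 0.75/0.25 = 3.
Need L⁶ ≥ 3 ÷ (1/12) = 36.
1⁶ = 1 < 36 ≤ 64 = 2⁶, so L = 2.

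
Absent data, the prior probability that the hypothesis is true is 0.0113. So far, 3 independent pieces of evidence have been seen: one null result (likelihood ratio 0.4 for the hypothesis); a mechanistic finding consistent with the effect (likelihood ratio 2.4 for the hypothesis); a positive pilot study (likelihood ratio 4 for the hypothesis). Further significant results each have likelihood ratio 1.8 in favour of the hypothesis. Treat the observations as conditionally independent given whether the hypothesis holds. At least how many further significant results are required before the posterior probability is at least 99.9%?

18

Prior odds = 0.0113/0.9887 = 113/9887.
Combined Bayes factor of the evidence already in hand = 0.4 × 2.4 × 4 = 3.84.
Odds after that evidence = (113/9887) × 3.84 = 10848/247175.
Target odds = 0.999/0.001 = 999.
Need 1.8ⁿ ≥ 999 ÷ (10848/247175) = 82309275/3616.
1.8¹⁷ ≈21859.1 falls short of 82309275/3616 but 1.8¹⁸ ≈39346.4 reaches it, so n = 18.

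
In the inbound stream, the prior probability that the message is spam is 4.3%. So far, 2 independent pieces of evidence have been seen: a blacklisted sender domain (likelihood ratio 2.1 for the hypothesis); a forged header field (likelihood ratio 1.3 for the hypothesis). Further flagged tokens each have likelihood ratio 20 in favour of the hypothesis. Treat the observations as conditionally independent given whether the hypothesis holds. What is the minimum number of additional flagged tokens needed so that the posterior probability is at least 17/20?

Prior odds = 0.043/0.957 = 43/957.
Combined Bayes factor of the evidence already in hand = 2.1 × 1.3 = 2.73.
Odds after that evidence = (43/957) × 2.73 = 3913/31900.
Target odds = 0.85/0.15 = 17/3.
Need 20ⁿ ≥ 17/3 ÷ (3913/31900) = 542300/11739.
20¹ = 20 falls short of 542300/11739 but 20² = 400 reaches it, so n = 2.

2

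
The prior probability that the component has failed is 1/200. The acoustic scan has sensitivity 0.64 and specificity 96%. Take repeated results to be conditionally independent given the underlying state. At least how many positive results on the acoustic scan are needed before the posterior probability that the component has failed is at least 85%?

3

Prior odds: 0.005 ÷ 0.995 = 1/199.
False-positive rate = 1 − 0.96 = 0.04; likelihood ratio of a positive = 0.64/0.04 = 16.
Target odds: 0.85 ÷ 0.15 = 17/3.
Need (1/199) × 16ⁿ ≥ 17/3, i.e. 16ⁿ ≥ 3383/3.
16² = 256 falls short of 3383/3 but 16³ = 4096 reaches it, so n = 3.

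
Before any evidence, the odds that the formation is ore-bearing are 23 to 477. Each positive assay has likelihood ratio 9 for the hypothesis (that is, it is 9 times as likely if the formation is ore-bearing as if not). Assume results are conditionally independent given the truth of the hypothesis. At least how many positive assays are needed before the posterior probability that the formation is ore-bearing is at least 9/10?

Prior odds = 23/477.
Likelihood ratio per positive assay = 9.
Target posterior odds = 0.9/0.1 = 9.
Require 9ⁿ ≥ 9 ÷ (23/477) = 4293/23.
9² = 81 falls short of 4293/23 but 9³ = 729 reaches it, so n = 3.

3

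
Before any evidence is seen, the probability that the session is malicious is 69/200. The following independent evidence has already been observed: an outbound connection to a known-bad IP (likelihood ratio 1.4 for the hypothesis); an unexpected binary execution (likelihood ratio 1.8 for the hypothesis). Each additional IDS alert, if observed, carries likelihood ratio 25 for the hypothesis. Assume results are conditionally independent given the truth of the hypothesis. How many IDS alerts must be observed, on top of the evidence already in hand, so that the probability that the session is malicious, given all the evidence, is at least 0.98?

Prior odds = 0.345/0.655 = 69/131.
Combined Bayes factor of the evidence already in hand = 1.4 × 1.8 = 2.52.
Odds after that evidence = (69/131) × 2.52 = 4347/3275.
Target odds = 0.98/0.02 = 49.
Need 25ⁿ ≥ 49 ÷ (4347/3275) = 22925/621.
25¹ = 25 falls short of 22925/621 but 25² = 625 reaches it, so n = 2.

2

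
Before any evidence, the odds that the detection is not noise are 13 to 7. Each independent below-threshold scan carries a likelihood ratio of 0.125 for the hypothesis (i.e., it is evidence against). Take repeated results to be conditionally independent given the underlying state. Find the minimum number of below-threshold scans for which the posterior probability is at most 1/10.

2

Prior odds = 13/7.
Likelihood ratio per below-threshold scan = 0.125.
Target posterior odds = 0.1/0.9 = 1/9.
Require 0.125ⁿ ≤ 1/9 ÷ (13/7) = 7/117.
0.125¹ = 0.125 is still above 7/117 but 0.125² = 0.015625 is at or below it, so n = 2.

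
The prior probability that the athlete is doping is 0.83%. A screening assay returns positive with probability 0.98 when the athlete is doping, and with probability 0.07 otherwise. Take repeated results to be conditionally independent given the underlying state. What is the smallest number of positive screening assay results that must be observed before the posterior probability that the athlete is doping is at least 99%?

Prior odds: 0.0083 ÷ 0.9917 = 83/9917.
Likelihood ratio of a positive result = 0.98/0.07 = 14.
Target posterior odds = 0.99/0.01 = 99.
Need (83/9917) × 14ⁿ ≥ 99, i.e. 14ⁿ ≥ 981783/83.
14³ = 2744 falls short of 981783/83 but 14⁴ = 38416 reaches it, so n = 4.

4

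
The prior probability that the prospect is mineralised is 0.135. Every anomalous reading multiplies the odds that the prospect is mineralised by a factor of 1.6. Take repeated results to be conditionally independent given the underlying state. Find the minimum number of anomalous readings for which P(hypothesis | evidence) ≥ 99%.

14

Prior odds = 0.135/0.865 = 27/173.
Likelihood ratio per anomalous reading = 1.6.
Target odds: 0.99 ÷ 0.01 = 99.
Need (27/173) × 1.6ⁿ ≥ 99, i.e. 1.6ⁿ ≥ 1903/3.
1.6¹³ ≈450.36 falls short of 1903/3 but 1.6¹⁴ ≈720.576 reaches it, so n = 14.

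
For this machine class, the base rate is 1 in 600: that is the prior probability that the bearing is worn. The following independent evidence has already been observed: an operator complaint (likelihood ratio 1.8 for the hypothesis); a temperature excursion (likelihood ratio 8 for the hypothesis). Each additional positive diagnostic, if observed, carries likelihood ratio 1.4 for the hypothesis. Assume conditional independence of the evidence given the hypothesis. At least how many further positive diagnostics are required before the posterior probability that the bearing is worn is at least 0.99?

25

Prior odds = (1/600)/(599/600) = 1/599.
Combined Bayes factor of the evidence already in hand = 1.8 × 8 = 14.4.
Odds after that evidence = (1/599) × 14.4 = 72/2995.
Target odds = 0.99/0.01 = 99.
Need 1.4ⁿ ≥ 99 ÷ (72/2995) = 4118.125.
1.4²⁴ ≈3214.2 falls short of 4118.125 but 1.4²⁵ ≈4499.88 reaches it, so n = 25.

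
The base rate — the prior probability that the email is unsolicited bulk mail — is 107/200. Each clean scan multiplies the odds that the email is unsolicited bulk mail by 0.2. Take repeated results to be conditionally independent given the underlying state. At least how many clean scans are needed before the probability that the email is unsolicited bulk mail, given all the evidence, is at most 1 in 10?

Prior odds: 0.535 ÷ 0.465 = 107/93.
Likelihood ratio per clean scan = 0.2.
Target posterior odds = 0.1/0.9 = 1/9.
Require 0.2ⁿ ≤ 1/9 ÷ (107/93) = 31/321.
0.2¹ = 0.2 is still above 31/321 but 0.2² = 0.04 is at or below it, so n = 2.

2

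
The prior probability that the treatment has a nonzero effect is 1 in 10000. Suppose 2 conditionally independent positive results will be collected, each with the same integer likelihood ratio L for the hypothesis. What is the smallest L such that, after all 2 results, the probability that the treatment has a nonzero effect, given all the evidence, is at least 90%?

Prior odds = 0.0001/0.9999 = 1/9999.
Target odds = 0.9/0.1 = 9.
Need L² ≥ 9 ÷ (1/9999) = 89991.
299² = 89401 < 89991 ≤ 90000 = 300², so L = 300.

300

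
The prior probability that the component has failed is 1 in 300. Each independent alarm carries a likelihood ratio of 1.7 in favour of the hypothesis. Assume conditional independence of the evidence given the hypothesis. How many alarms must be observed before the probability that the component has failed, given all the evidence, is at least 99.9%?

Prior odds = (1/300)/(299/300) = 1/299.
Likelihood ratio per alarm = 1.7.
Target posterior odds = 0.999/0.001 = 999.
Need (1/299) × 1.7ⁿ ≥ 999, i.e. 1.7ⁿ ≥ 298701.
1.7²³ ≈199676 falls short of 298701 but 1.7²⁴ ≈339449 reaches it, so n = 24.

24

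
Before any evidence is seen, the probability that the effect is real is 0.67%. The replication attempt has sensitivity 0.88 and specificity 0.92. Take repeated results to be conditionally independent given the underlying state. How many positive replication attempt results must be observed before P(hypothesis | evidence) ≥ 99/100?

5

Prior odds = 0.0067/0.9933 = 67/9933.
False-positive rate = 1 − 0.92 = 0.08; likelihood ratio of a positive = 0.88/0.08 = 11.
Target posterior odds = 0.99/0.01 = 99.
Require 11ⁿ ≥ 99 ÷ (67/9933) = 983367/67.
11⁴ = 14641 falls short of 983367/67 but 11⁵ = 161051 reaches it, so n = 5.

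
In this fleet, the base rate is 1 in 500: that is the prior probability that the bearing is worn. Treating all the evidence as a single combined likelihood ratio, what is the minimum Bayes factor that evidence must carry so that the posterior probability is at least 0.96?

Prior odds = 0.002/0.998 = 1/499.
Target odds = 0.96/0.04 = 24.
Required Bayes factor = 24 ÷ (1/499) = 11976.

11976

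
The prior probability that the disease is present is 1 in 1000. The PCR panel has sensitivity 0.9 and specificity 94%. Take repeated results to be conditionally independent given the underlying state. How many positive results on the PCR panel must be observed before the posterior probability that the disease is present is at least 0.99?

Prior odds: 0.001 ÷ 0.999 = 1/999.
False-positive rate = 1 − 0.94 = 0.06; likelihood ratio of a positive = 0.9/0.06 = 15.
Target odds: 0.99 ÷ 0.01 = 99.
Require 15ⁿ ≥ 99 ÷ (1/999) = 98901.
15⁴ = 50625 falls short of 98901 but 15⁵ = 759375 reaches it, so n = 5.

5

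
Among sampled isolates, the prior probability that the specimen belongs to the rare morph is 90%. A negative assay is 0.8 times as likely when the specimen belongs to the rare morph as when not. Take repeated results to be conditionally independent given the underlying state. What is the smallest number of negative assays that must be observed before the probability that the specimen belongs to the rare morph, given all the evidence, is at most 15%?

18

Prior odds: 0.9 ÷ 0.1 = 9.
Likelihood ratio per negative assay = 0.8.
Target odds: 0.15 ÷ 0.85 = 3/17.
Require 0.8ⁿ ≤ 3/17 ÷ 9 = 1/51.
0.8¹⁷ ≈0.022518 is still above 1/51 but 0.8¹⁸ ≈0.0180144 is at or below it, so n = 18.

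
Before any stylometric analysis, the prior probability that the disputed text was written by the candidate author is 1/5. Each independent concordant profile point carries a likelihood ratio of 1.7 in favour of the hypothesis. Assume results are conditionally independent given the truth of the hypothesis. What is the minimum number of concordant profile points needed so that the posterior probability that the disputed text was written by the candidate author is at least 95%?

9

Prior odds = 0.2/0.8 = 0.25.
Likelihood ratio per concordant profile point = 1.7.
Target posterior odds = 0.95/0.05 = 19.
Require 1.7ⁿ ≥ 19 ÷ 0.25 = 76.
1.7⁸ ≈69.7576 falls short of 76 but 1.7⁹ ≈118.588 reaches it, so n = 9.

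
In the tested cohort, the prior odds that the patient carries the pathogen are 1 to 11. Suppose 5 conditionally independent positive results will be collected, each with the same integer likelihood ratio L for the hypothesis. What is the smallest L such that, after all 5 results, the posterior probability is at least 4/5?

3

Prior odds = 1/11.
Target odds = 0.8/0.2 = 4.
Need L⁵ ≥ 4 ÷ (1/11) = 44.
2⁵ = 32 < 44 ≤ 243 = 3⁵, so L = 3.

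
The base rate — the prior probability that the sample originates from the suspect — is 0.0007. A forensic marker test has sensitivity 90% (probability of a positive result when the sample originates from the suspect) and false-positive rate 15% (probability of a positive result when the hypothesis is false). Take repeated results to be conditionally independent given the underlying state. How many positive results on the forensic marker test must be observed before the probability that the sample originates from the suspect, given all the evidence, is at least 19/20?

Prior odds: 0.0007 ÷ 0.9993 = 7/9993.
Likelihood ratio of a positive result = 0.9/0.15 = 6.
Target odds: 0.95 ÷ 0.05 = 19.
Need (7/9993) × 6ⁿ ≥ 19, i.e. 6ⁿ ≥ 189867/7.
6⁵ = 7776 falls short of 189867/7 but 6⁶ = 46656 reaches it, so n = 6.

6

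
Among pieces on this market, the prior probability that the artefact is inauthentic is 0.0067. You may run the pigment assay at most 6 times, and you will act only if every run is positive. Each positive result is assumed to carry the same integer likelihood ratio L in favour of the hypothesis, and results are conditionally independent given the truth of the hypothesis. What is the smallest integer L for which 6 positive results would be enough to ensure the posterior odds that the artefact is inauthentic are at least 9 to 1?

4

Prior odds = 0.0067/0.9933 = 67/9933.
Target odds = 9.
Need L⁶ ≥ 9 ÷ (67/9933) = 89397/67.
3⁶ = 729 < 89397/67 ≤ 4096 = 4⁶, so L = 4.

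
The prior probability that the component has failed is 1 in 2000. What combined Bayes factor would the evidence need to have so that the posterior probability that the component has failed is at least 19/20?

Prior odds = 0.0005/0.9995 = 1/1999.
Target odds = 0.95/0.05 = 19.
Required Bayes factor = 19 ÷ (1/1999) = 37981.

37981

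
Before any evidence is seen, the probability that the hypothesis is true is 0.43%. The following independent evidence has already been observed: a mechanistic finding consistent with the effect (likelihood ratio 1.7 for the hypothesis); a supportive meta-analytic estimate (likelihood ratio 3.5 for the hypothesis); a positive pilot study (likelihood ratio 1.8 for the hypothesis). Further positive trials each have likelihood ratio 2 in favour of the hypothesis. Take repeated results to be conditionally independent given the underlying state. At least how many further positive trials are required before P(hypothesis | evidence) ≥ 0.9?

Prior odds = 0.0043/0.9957 = 43/9957.
Combined Bayes factor of the evidence already in hand = 1.7 × 3.5 × 1.8 = 10.71.
Odds after that evidence = (43/9957) × 10.71 = 15351/331900.
Target odds = 0.9/0.1 = 9.
Need 2ⁿ ≥ 9 ÷ (15351/331900) = 995700/5117.
2⁷ = 128 falls short of 995700/5117 but 2⁸ = 256 reaches it, so n = 8.

8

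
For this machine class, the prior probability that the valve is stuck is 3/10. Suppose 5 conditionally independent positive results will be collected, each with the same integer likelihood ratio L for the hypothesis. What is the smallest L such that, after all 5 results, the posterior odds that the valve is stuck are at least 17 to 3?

Prior odds = 0.3/0.7 = 3/7.
Target odds = 17/3.
Need L⁵ ≥ 17/3 ÷ (3/7) = 119/9.
1⁵ = 1 < 119/9 ≤ 32 = 2⁵, so L = 2.

2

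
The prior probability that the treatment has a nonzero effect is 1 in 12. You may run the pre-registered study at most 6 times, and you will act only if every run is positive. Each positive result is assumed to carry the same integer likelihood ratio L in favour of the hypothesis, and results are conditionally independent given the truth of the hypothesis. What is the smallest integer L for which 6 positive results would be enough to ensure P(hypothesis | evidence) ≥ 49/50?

3

Prior odds = (1/12)/(11/12) = 1/11.
Target odds = 0.98/0.02 = 49.
Need L⁶ ≥ 49 ÷ (1/11) = 539.
2⁶ = 64 < 539 ≤ 729 = 3⁶, so L = 3.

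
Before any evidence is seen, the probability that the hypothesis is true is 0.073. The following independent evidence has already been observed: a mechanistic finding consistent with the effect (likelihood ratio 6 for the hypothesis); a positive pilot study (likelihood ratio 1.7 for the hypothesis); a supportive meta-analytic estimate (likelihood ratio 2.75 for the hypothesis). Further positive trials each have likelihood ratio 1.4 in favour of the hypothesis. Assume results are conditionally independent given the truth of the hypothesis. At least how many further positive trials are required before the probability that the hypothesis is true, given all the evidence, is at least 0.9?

Prior odds = 0.073/0.927 = 73/927.
Combined Bayes factor of the evidence already in hand = 6 × 1.7 × 2.75 = 28.05.
Odds after that evidence = (73/927) × 28.05 = 13651/6180.
Target odds = 0.9/0.1 = 9.
Need 1.4ⁿ ≥ 9 ÷ (13651/6180) = 55620/13651.
1.4⁴ = 3.8416 falls short of 55620/13651 but 1.4⁵ = 5.37824 reaches it, so n = 5.

5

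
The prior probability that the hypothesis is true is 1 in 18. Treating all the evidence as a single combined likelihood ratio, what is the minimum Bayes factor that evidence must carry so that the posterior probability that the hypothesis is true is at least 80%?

Prior odds = (1/18)/(17/18) = 1/17.
Target odds = 0.8/0.2 = 4.
Required Bayes factor = 4 ÷ (1/17) = 68.

68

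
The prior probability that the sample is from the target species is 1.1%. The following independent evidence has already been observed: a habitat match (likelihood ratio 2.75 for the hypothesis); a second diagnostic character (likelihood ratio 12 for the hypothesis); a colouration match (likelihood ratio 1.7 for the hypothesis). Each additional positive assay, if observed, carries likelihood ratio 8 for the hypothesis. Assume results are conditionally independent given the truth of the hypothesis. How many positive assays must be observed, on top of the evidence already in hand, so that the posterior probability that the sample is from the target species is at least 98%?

3

Prior odds = 0.011/0.989 = 11/989.
Combined Bayes factor of the evidence already in hand = 2.75 × 12 × 1.7 = 56.1.
Odds after that evidence = (11/989) × 56.1 = 6171/9890.
Target odds = 0.98/0.02 = 49.
Need 8ⁿ ≥ 49 ÷ (6171/9890) = 484610/6171.
8² = 64 falls short of 484610/6171 but 8³ = 512 reaches it, so n = 3.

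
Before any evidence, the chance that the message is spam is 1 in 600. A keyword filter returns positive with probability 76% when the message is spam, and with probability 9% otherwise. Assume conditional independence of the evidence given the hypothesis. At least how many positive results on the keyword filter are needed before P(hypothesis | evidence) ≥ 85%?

Prior odds: (1/600) ÷ (599/600) = 1/599.
Likelihood ratio of a positive result = 0.76/0.09 = 76/9.
Target posterior odds = 0.85/0.15 = 17/3.
Require (76/9)ⁿ ≥ 17/3 ÷ (1/599) = 10183/3.
(76/9)³ = 438976/729 falls short of 10183/3 but (76/9)⁴ = 33362176/6561 reaches it, so n = 4.

4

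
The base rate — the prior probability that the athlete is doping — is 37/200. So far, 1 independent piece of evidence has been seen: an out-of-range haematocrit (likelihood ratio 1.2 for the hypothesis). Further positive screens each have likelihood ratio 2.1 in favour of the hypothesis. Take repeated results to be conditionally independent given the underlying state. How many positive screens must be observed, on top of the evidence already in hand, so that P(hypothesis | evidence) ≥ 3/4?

4

Prior odds = 0.185/0.815 = 37/163.
Bayes factor of the evidence already in hand = 1.2.
Odds after that evidence = (37/163) × 1.2 = 222/815.
Target odds = 0.75/0.25 = 3.
Need 2.1ⁿ ≥ 3 ÷ (222/815) = 815/74.
2.1³ = 9.261 falls short of 815/74 but 2.1⁴ = 19.4481 reaches it, so n = 4.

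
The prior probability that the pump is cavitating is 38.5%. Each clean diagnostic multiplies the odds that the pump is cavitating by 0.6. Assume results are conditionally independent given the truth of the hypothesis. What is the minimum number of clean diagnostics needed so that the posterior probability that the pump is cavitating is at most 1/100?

9

Prior odds = 0.385/0.615 = 77/123.
Likelihood ratio per clean diagnostic = 0.6.
Target posterior odds = 0.01/0.99 = 1/99.
Require 0.6ⁿ ≤ 1/99 ÷ (77/123) = 41/2541.
0.6⁸ = 6561/390625 is still above 41/2541 but 0.6⁹ = 19683/1953125 is at or below it, so n = 9.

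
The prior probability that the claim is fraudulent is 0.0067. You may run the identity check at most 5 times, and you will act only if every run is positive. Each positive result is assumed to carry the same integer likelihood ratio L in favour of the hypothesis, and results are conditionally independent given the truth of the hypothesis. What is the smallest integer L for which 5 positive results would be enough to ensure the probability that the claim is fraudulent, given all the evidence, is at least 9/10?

5

Prior odds = 0.0067/0.9933 = 67/9933.
Target odds = 0.9/0.1 = 9.
Need L⁵ ≥ 9 ÷ (67/9933) = 89397/67.
4⁵ = 1024 < 89397/67 ≤ 3125 = 5⁵, so L = 5.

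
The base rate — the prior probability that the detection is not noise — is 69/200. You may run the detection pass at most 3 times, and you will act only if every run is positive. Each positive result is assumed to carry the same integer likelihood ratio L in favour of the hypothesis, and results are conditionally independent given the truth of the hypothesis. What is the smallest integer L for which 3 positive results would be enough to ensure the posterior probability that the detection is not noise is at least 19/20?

Prior odds = 0.345/0.655 = 69/131.
Target odds = 0.95/0.05 = 19.
Need L³ ≥ 19 ÷ (69/131) = 2489/69.
3³ = 27 < 2489/69 ≤ 64 = 4³, so L = 4.

4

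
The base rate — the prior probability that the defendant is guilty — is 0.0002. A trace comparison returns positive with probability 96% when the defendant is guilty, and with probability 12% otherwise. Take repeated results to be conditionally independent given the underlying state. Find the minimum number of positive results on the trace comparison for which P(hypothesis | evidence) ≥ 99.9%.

8

Prior odds = 0.0002/0.9998 = 1/4999.
Likelihood ratio of a positive result = 0.96/0.12 = 8.
Target odds: 0.999 ÷ 0.001 = 999.
Need (1/4999) × 8ⁿ ≥ 999, i.e. 8ⁿ ≥ 4994001.
8⁷ = 2097152 falls short of 4994001 but 8⁸ = 16777216 reaches it, so n = 8.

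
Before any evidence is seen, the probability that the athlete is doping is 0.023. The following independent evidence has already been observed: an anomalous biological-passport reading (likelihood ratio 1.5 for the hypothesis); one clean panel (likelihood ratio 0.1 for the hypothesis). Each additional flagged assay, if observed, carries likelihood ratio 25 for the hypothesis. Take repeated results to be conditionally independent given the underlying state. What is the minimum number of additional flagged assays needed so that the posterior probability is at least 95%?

3

Prior odds = 0.023/0.977 = 23/977.
Combined Bayes factor of the evidence already in hand = 1.5 × 0.1 = 0.15.
Odds after that evidence = (23/977) × 0.15 = 69/19540.
Target odds = 0.95/0.05 = 19.
Need 25ⁿ ≥ 19 ÷ (69/19540) = 371260/69.
25² = 625 falls short of 371260/69 but 25³ = 15625 reaches it, so n = 3.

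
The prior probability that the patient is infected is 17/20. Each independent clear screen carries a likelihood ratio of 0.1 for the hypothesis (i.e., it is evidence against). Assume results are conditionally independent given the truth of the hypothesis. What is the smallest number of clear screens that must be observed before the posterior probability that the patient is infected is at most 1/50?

3

Prior odds = 0.85/0.15 = 17/3.
Likelihood ratio per clear screen = 0.1.
Target posterior odds = 0.02/0.98 = 1/49.
Need (17/3) × 0.1ⁿ ≤ 1/49, i.e. 0.1ⁿ ≤ 3/833.
0.1² = 0.01 is still above 3/833 but 0.1³ = 0.001 is at or below it, so n = 3.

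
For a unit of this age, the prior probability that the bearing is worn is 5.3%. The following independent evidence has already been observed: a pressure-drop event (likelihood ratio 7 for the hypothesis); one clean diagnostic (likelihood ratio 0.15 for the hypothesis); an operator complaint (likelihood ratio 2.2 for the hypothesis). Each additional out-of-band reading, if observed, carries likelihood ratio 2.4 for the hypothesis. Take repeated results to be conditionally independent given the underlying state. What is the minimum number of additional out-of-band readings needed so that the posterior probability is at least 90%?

Prior odds = 0.053/0.947 = 53/947.
Combined Bayes factor of the evidence already in hand = 7 × 0.15 × 2.2 = 2.31.
Odds after that evidence = (53/947) × 2.31 = 12243/94700.
Target odds = 0.9/0.1 = 9.
Need 2.4ⁿ ≥ 9 ÷ (12243/94700) = 284100/4081.
2.4⁴ = 33.1776 falls short of 284100/4081 but 2.4⁵ = 79.62624 reaches it, so n = 5.

5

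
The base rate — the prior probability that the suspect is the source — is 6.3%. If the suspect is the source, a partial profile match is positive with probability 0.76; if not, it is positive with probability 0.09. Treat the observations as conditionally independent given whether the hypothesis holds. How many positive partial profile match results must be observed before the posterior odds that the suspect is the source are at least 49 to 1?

Prior odds: 0.063 ÷ 0.937 = 63/937.
Likelihood ratio of a positive = 0.76/0.09 = 76/9.
Target odds = 49.
Need (63/937) × (76/9)ⁿ ≥ 49, i.e. (76/9)ⁿ ≥ 6559/9.
(76/9)³ = 438976/729 falls short of 6559/9 but (76/9)⁴ = 33362176/6561 reaches it, so n = 4.

4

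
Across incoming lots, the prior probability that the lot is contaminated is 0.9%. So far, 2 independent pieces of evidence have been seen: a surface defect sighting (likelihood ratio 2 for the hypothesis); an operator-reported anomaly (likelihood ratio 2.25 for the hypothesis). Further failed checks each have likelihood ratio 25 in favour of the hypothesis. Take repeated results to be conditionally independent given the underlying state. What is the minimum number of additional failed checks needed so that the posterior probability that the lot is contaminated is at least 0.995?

Prior odds = 0.009/0.991 = 9/991.
Combined Bayes factor of the evidence already in hand = 2 × 2.25 = 4.5.
Odds after that evidence = (9/991) × 4.5 = 81/1982.
Target odds = 0.995/0.005 = 199.
Need 25ⁿ ≥ 199 ÷ (81/1982) = 394418/81.
25² = 625 falls short of 394418/81 but 25³ = 15625 reaches it, so n = 3.

3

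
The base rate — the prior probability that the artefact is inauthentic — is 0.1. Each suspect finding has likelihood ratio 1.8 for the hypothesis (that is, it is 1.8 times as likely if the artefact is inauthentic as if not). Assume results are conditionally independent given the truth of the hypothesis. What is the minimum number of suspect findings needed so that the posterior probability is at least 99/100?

12

Prior odds: 0.1 ÷ 0.9 = 1/9.
Likelihood ratio per suspect finding = 1.8.
Target posterior odds = 0.99/0.01 = 99.
Need (1/9) × 1.8ⁿ ≥ 99, i.e. 1.8ⁿ ≥ 891.
1.8¹¹ ≈642.684 falls short of 891 but 1.8¹² ≈1156.83 reaches it, so n = 12.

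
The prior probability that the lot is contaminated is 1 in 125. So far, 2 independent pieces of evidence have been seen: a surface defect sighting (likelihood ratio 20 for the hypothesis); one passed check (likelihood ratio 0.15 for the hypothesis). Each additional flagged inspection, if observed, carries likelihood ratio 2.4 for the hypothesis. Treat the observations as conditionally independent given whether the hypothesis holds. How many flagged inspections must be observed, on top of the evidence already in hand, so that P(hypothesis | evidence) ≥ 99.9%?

Prior odds = 0.008/0.992 = 1/124.
Combined Bayes factor of the evidence already in hand = 20 × 0.15 = 3.
Odds after that evidence = (1/124) × 3 = 3/124.
Target odds = 0.999/0.001 = 999.
Need 2.4ⁿ ≥ 999 ÷ (3/124) = 41292.
2.4¹² ≈36520.3 falls short of 41292 but 2.4¹³ ≈87648.8 reaches it, so n = 13.

13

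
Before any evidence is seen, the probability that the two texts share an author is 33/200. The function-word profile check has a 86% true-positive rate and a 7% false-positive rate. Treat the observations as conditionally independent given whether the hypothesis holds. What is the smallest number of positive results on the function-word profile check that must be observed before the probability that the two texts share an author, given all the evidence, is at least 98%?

Prior odds = 0.165/0.835 = 33/167.
Likelihood ratio of a positive result = 0.86/0.07 = 86/7.
Target odds: 0.98 ÷ 0.02 = 49.
Need (33/167) × (86/7)ⁿ ≥ 49, i.e. (86/7)ⁿ ≥ 8183/33.
(86/7)² = 7396/49 falls short of 8183/33 but (86/7)³ = 636056/343 reaches it, so n = 3.

3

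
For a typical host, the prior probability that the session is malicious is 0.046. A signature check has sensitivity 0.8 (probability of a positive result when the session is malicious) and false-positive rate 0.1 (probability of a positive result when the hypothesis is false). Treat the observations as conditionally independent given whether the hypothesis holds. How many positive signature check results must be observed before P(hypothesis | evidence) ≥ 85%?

3

Prior odds = 0.046/0.954 = 23/477.
Likelihood ratio of a positive result = 0.8/0.1 = 8.
Target odds: 0.85 ÷ 0.15 = 17/3.
Need (23/477) × 8ⁿ ≥ 17/3, i.e. 8ⁿ ≥ 2703/23.
8² = 64 falls short of 2703/23 but 8³ = 512 reaches it, so n = 3.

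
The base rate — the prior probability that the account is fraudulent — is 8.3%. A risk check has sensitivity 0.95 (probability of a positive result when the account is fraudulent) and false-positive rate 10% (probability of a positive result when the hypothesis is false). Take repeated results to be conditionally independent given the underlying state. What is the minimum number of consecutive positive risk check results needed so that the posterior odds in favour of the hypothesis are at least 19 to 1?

3

Prior odds = 0.083/0.917 = 83/917.
Likelihood ratio of a positive result = 0.95/0.1 = 9.5.
Target odds = 19.
Need (83/917) × 9.5ⁿ ≥ 19, i.e. 9.5ⁿ ≥ 17423/83.
9.5² = 90.25 falls short of 17423/83 but 9.5³ = 857.375 reaches it, so n = 3.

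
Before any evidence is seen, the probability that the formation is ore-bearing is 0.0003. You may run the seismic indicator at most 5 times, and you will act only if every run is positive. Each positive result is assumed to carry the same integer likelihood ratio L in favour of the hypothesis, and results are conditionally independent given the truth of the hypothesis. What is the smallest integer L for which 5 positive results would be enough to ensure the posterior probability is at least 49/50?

12

Prior odds = 0.0003/0.9997 = 3/9997.
Target odds = 0.98/0.02 = 49.
Need L⁵ ≥ 49 ÷ (3/9997) = 489853/3.
11⁵ = 161051 < 489853/3 ≤ 248832 = 12⁵, so L = 12.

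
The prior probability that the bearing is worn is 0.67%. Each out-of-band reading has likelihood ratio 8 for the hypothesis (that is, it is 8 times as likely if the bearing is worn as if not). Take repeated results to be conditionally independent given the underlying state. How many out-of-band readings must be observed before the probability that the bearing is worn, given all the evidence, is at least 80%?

4

Prior odds = 0.0067/0.9933 = 67/9933.
Likelihood ratio per out-of-band reading = 8.
Target odds: 0.8 ÷ 0.2 = 4.
Need (67/9933) × 8ⁿ ≥ 4, i.e. 8ⁿ ≥ 39732/67.
8³ = 512 falls short of 39732/67 but 8⁴ = 4096 reaches it, so n = 4.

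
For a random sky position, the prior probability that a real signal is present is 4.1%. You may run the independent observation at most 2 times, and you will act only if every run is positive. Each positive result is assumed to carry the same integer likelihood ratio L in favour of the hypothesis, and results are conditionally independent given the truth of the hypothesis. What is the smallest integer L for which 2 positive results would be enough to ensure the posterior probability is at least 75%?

9

Prior odds = 0.041/0.959 = 41/959.
Target odds = 0.75/0.25 = 3.
Need L² ≥ 3 ÷ (41/959) = 2877/41.
8² = 64 < 2877/41 ≤ 81 = 9², so L = 9.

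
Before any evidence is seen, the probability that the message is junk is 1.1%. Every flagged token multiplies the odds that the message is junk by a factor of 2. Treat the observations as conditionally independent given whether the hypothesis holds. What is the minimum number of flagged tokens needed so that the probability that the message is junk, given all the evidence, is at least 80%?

Prior odds = 0.011/0.989 = 11/989.
Likelihood ratio per flagged token = 2.
Target odds: 0.8 ÷ 0.2 = 4.
Require 2ⁿ ≥ 4 ÷ (11/989) = 3956/11.
2⁸ = 256 falls short of 3956/11 but 2⁹ = 512 reaches it, so n = 9.

9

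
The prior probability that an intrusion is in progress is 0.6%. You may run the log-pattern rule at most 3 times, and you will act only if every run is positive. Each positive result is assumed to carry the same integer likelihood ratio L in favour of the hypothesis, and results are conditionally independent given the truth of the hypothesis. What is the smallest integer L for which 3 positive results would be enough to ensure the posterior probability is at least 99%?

26

Prior odds = 0.006/0.994 = 3/497.
Target odds = 0.99/0.01 = 99.
Need L³ ≥ 99 ÷ (3/497) = 16401.
25³ = 15625 < 16401 ≤ 17576 = 26³, so L = 26.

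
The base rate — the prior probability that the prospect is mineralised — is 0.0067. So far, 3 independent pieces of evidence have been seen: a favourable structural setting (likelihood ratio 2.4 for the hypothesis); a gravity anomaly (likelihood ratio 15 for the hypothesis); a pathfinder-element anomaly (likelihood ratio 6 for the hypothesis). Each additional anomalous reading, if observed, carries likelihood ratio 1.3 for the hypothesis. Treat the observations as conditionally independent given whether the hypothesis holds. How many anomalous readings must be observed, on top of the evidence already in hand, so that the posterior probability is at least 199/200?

Prior odds = 0.0067/0.9933 = 67/9933.
Combined Bayes factor of the evidence already in hand = 2.4 × 15 × 6 = 216.
Odds after that evidence = (67/9933) × 216 = 4824/3311.
Target odds = 0.995/0.005 = 199.
Need 1.3ⁿ ≥ 199 ÷ (4824/3311) = 658889/4824.
1.3¹⁸ ≈112.455 falls short of 658889/4824 but 1.3¹⁹ ≈146.192 reaches it, so n = 19.

19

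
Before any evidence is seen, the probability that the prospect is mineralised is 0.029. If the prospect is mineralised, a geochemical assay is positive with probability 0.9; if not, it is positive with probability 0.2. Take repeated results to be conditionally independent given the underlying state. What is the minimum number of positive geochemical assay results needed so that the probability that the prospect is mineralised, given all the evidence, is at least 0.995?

Prior odds: 0.029 ÷ 0.971 = 29/971.
Likelihood ratio of a positive = 0.9/0.2 = 4.5.
Target odds: 0.995 ÷ 0.005 = 199.
Need (29/971) × 4.5ⁿ ≥ 199, i.e. 4.5ⁿ ≥ 193229/29.
4.5⁵ = 1845.28125 falls short of 193229/29 but 4.5⁶ = 8303.765625 reaches it, so n = 6.

6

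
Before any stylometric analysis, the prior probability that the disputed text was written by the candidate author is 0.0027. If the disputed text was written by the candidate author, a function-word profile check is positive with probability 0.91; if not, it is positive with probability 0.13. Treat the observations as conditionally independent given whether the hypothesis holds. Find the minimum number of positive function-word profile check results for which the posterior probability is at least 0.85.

4

Prior odds = 0.0027/0.9973 = 27/9973.
Likelihood ratio of a positive = 0.91/0.13 = 7.
Target odds: 0.85 ÷ 0.15 = 17/3.
Need (27/9973) × 7ⁿ ≥ 17/3, i.e. 7ⁿ ≥ 169541/81.
7³ = 343 falls short of 169541/81 but 7⁴ = 2401 reaches it, so n = 4.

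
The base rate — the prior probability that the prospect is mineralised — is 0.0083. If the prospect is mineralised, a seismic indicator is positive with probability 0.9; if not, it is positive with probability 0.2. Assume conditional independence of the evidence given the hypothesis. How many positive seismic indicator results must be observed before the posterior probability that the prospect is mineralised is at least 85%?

5

Prior odds: 0.0083 ÷ 0.9917 = 83/9917.
Likelihood ratio of a positive = 0.9/0.2 = 4.5.
Target odds: 0.85 ÷ 0.15 = 17/3.
Require 4.5ⁿ ≥ 17/3 ÷ (83/9917) = 168589/249.
4.5⁴ = 410.0625 falls short of 168589/249 but 4.5⁵ = 1845.28125 reaches it, so n = 5.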